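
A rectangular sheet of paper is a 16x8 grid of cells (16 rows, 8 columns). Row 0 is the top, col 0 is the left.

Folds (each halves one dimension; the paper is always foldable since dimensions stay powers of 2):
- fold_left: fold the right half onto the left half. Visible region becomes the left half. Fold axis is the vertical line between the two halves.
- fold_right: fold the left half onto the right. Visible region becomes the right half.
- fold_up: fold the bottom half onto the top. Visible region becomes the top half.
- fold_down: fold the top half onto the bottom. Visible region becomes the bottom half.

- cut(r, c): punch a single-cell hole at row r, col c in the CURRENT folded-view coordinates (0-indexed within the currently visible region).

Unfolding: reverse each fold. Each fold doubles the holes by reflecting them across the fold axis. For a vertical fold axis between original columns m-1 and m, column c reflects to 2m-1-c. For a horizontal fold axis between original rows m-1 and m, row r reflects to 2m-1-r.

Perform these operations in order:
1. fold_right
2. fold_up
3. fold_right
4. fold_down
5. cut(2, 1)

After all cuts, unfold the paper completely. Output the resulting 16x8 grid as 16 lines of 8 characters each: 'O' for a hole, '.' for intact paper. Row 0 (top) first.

Op 1 fold_right: fold axis v@4; visible region now rows[0,16) x cols[4,8) = 16x4
Op 2 fold_up: fold axis h@8; visible region now rows[0,8) x cols[4,8) = 8x4
Op 3 fold_right: fold axis v@6; visible region now rows[0,8) x cols[6,8) = 8x2
Op 4 fold_down: fold axis h@4; visible region now rows[4,8) x cols[6,8) = 4x2
Op 5 cut(2, 1): punch at orig (6,7); cuts so far [(6, 7)]; region rows[4,8) x cols[6,8) = 4x2
Unfold 1 (reflect across h@4): 2 holes -> [(1, 7), (6, 7)]
Unfold 2 (reflect across v@6): 4 holes -> [(1, 4), (1, 7), (6, 4), (6, 7)]
Unfold 3 (reflect across h@8): 8 holes -> [(1, 4), (1, 7), (6, 4), (6, 7), (9, 4), (9, 7), (14, 4), (14, 7)]
Unfold 4 (reflect across v@4): 16 holes -> [(1, 0), (1, 3), (1, 4), (1, 7), (6, 0), (6, 3), (6, 4), (6, 7), (9, 0), (9, 3), (9, 4), (9, 7), (14, 0), (14, 3), (14, 4), (14, 7)]

Answer: ........
O..OO..O
........
........
........
........
O..OO..O
........
........
O..OO..O
........
........
........
........
O..OO..O
........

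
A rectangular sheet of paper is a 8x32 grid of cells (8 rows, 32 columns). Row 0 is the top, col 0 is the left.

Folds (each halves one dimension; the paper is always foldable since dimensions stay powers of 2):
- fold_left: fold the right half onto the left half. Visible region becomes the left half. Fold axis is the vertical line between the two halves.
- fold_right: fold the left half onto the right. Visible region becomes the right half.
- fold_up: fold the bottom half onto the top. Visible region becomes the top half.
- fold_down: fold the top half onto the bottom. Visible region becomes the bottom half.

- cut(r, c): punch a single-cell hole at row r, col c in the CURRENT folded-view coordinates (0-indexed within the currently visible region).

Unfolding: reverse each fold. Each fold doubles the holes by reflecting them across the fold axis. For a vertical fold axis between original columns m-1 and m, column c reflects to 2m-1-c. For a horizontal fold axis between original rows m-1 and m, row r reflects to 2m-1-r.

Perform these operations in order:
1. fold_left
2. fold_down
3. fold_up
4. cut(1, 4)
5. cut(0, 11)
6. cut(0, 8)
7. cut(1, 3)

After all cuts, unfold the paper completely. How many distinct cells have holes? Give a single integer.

Answer: 32

Derivation:
Op 1 fold_left: fold axis v@16; visible region now rows[0,8) x cols[0,16) = 8x16
Op 2 fold_down: fold axis h@4; visible region now rows[4,8) x cols[0,16) = 4x16
Op 3 fold_up: fold axis h@6; visible region now rows[4,6) x cols[0,16) = 2x16
Op 4 cut(1, 4): punch at orig (5,4); cuts so far [(5, 4)]; region rows[4,6) x cols[0,16) = 2x16
Op 5 cut(0, 11): punch at orig (4,11); cuts so far [(4, 11), (5, 4)]; region rows[4,6) x cols[0,16) = 2x16
Op 6 cut(0, 8): punch at orig (4,8); cuts so far [(4, 8), (4, 11), (5, 4)]; region rows[4,6) x cols[0,16) = 2x16
Op 7 cut(1, 3): punch at orig (5,3); cuts so far [(4, 8), (4, 11), (5, 3), (5, 4)]; region rows[4,6) x cols[0,16) = 2x16
Unfold 1 (reflect across h@6): 8 holes -> [(4, 8), (4, 11), (5, 3), (5, 4), (6, 3), (6, 4), (7, 8), (7, 11)]
Unfold 2 (reflect across h@4): 16 holes -> [(0, 8), (0, 11), (1, 3), (1, 4), (2, 3), (2, 4), (3, 8), (3, 11), (4, 8), (4, 11), (5, 3), (5, 4), (6, 3), (6, 4), (7, 8), (7, 11)]
Unfold 3 (reflect across v@16): 32 holes -> [(0, 8), (0, 11), (0, 20), (0, 23), (1, 3), (1, 4), (1, 27), (1, 28), (2, 3), (2, 4), (2, 27), (2, 28), (3, 8), (3, 11), (3, 20), (3, 23), (4, 8), (4, 11), (4, 20), (4, 23), (5, 3), (5, 4), (5, 27), (5, 28), (6, 3), (6, 4), (6, 27), (6, 28), (7, 8), (7, 11), (7, 20), (7, 23)]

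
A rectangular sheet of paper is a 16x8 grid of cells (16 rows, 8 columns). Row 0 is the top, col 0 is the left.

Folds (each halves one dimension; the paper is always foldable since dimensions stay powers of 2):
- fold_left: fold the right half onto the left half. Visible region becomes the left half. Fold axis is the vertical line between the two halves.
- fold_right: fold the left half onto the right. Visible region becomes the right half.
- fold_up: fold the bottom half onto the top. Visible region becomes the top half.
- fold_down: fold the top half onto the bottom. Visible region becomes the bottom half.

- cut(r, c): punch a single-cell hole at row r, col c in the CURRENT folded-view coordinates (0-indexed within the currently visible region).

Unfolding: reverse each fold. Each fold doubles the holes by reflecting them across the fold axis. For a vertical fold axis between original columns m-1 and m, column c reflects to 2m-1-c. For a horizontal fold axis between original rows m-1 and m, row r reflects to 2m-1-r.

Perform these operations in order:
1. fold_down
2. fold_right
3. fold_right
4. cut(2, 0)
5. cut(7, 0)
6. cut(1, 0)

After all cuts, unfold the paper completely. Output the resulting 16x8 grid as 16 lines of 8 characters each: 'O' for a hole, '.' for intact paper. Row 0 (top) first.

Op 1 fold_down: fold axis h@8; visible region now rows[8,16) x cols[0,8) = 8x8
Op 2 fold_right: fold axis v@4; visible region now rows[8,16) x cols[4,8) = 8x4
Op 3 fold_right: fold axis v@6; visible region now rows[8,16) x cols[6,8) = 8x2
Op 4 cut(2, 0): punch at orig (10,6); cuts so far [(10, 6)]; region rows[8,16) x cols[6,8) = 8x2
Op 5 cut(7, 0): punch at orig (15,6); cuts so far [(10, 6), (15, 6)]; region rows[8,16) x cols[6,8) = 8x2
Op 6 cut(1, 0): punch at orig (9,6); cuts so far [(9, 6), (10, 6), (15, 6)]; region rows[8,16) x cols[6,8) = 8x2
Unfold 1 (reflect across v@6): 6 holes -> [(9, 5), (9, 6), (10, 5), (10, 6), (15, 5), (15, 6)]
Unfold 2 (reflect across v@4): 12 holes -> [(9, 1), (9, 2), (9, 5), (9, 6), (10, 1), (10, 2), (10, 5), (10, 6), (15, 1), (15, 2), (15, 5), (15, 6)]
Unfold 3 (reflect across h@8): 24 holes -> [(0, 1), (0, 2), (0, 5), (0, 6), (5, 1), (5, 2), (5, 5), (5, 6), (6, 1), (6, 2), (6, 5), (6, 6), (9, 1), (9, 2), (9, 5), (9, 6), (10, 1), (10, 2), (10, 5), (10, 6), (15, 1), (15, 2), (15, 5), (15, 6)]

Answer: .OO..OO.
........
........
........
........
.OO..OO.
.OO..OO.
........
........
.OO..OO.
.OO..OO.
........
........
........
........
.OO..OO.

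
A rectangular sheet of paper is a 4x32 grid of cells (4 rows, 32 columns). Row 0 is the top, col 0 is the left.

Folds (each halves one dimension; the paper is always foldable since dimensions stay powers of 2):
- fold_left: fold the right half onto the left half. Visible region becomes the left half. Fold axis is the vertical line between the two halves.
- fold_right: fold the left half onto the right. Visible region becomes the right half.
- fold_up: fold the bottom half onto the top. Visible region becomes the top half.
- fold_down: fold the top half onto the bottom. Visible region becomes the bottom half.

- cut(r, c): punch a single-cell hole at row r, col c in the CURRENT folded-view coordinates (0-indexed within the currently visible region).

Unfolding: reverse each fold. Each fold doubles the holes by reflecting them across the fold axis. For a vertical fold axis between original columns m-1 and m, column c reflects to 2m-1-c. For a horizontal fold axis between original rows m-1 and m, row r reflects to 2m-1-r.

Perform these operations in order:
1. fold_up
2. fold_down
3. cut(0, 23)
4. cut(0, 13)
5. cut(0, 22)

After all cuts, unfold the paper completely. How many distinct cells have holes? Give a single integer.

Op 1 fold_up: fold axis h@2; visible region now rows[0,2) x cols[0,32) = 2x32
Op 2 fold_down: fold axis h@1; visible region now rows[1,2) x cols[0,32) = 1x32
Op 3 cut(0, 23): punch at orig (1,23); cuts so far [(1, 23)]; region rows[1,2) x cols[0,32) = 1x32
Op 4 cut(0, 13): punch at orig (1,13); cuts so far [(1, 13), (1, 23)]; region rows[1,2) x cols[0,32) = 1x32
Op 5 cut(0, 22): punch at orig (1,22); cuts so far [(1, 13), (1, 22), (1, 23)]; region rows[1,2) x cols[0,32) = 1x32
Unfold 1 (reflect across h@1): 6 holes -> [(0, 13), (0, 22), (0, 23), (1, 13), (1, 22), (1, 23)]
Unfold 2 (reflect across h@2): 12 holes -> [(0, 13), (0, 22), (0, 23), (1, 13), (1, 22), (1, 23), (2, 13), (2, 22), (2, 23), (3, 13), (3, 22), (3, 23)]

Answer: 12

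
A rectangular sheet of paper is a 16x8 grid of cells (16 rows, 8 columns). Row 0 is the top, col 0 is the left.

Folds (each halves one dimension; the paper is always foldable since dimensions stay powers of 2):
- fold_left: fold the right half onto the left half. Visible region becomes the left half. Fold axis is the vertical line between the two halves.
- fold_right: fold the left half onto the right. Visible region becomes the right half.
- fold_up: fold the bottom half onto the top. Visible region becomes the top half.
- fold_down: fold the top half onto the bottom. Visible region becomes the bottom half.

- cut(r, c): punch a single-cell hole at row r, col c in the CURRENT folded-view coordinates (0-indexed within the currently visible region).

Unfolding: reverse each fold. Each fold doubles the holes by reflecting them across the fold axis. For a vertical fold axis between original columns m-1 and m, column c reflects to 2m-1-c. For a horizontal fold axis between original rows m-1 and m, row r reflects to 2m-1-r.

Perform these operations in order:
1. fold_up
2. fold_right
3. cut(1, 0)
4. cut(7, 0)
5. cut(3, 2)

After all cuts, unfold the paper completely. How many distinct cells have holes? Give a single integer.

Answer: 12

Derivation:
Op 1 fold_up: fold axis h@8; visible region now rows[0,8) x cols[0,8) = 8x8
Op 2 fold_right: fold axis v@4; visible region now rows[0,8) x cols[4,8) = 8x4
Op 3 cut(1, 0): punch at orig (1,4); cuts so far [(1, 4)]; region rows[0,8) x cols[4,8) = 8x4
Op 4 cut(7, 0): punch at orig (7,4); cuts so far [(1, 4), (7, 4)]; region rows[0,8) x cols[4,8) = 8x4
Op 5 cut(3, 2): punch at orig (3,6); cuts so far [(1, 4), (3, 6), (7, 4)]; region rows[0,8) x cols[4,8) = 8x4
Unfold 1 (reflect across v@4): 6 holes -> [(1, 3), (1, 4), (3, 1), (3, 6), (7, 3), (7, 4)]
Unfold 2 (reflect across h@8): 12 holes -> [(1, 3), (1, 4), (3, 1), (3, 6), (7, 3), (7, 4), (8, 3), (8, 4), (12, 1), (12, 6), (14, 3), (14, 4)]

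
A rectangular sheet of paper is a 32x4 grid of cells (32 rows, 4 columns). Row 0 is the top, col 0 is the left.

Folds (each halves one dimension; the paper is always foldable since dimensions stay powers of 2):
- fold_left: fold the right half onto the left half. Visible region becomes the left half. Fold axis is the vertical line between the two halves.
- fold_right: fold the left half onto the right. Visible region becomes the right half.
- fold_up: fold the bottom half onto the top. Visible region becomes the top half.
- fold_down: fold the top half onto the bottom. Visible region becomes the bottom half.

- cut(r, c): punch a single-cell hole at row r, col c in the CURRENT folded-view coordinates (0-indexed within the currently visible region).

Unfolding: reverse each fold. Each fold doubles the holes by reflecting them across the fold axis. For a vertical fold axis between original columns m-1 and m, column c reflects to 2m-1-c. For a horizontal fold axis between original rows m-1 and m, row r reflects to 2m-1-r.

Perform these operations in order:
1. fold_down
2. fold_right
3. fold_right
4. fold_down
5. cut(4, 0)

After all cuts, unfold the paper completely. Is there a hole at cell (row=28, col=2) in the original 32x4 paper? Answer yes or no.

Op 1 fold_down: fold axis h@16; visible region now rows[16,32) x cols[0,4) = 16x4
Op 2 fold_right: fold axis v@2; visible region now rows[16,32) x cols[2,4) = 16x2
Op 3 fold_right: fold axis v@3; visible region now rows[16,32) x cols[3,4) = 16x1
Op 4 fold_down: fold axis h@24; visible region now rows[24,32) x cols[3,4) = 8x1
Op 5 cut(4, 0): punch at orig (28,3); cuts so far [(28, 3)]; region rows[24,32) x cols[3,4) = 8x1
Unfold 1 (reflect across h@24): 2 holes -> [(19, 3), (28, 3)]
Unfold 2 (reflect across v@3): 4 holes -> [(19, 2), (19, 3), (28, 2), (28, 3)]
Unfold 3 (reflect across v@2): 8 holes -> [(19, 0), (19, 1), (19, 2), (19, 3), (28, 0), (28, 1), (28, 2), (28, 3)]
Unfold 4 (reflect across h@16): 16 holes -> [(3, 0), (3, 1), (3, 2), (3, 3), (12, 0), (12, 1), (12, 2), (12, 3), (19, 0), (19, 1), (19, 2), (19, 3), (28, 0), (28, 1), (28, 2), (28, 3)]
Holes: [(3, 0), (3, 1), (3, 2), (3, 3), (12, 0), (12, 1), (12, 2), (12, 3), (19, 0), (19, 1), (19, 2), (19, 3), (28, 0), (28, 1), (28, 2), (28, 3)]

Answer: yes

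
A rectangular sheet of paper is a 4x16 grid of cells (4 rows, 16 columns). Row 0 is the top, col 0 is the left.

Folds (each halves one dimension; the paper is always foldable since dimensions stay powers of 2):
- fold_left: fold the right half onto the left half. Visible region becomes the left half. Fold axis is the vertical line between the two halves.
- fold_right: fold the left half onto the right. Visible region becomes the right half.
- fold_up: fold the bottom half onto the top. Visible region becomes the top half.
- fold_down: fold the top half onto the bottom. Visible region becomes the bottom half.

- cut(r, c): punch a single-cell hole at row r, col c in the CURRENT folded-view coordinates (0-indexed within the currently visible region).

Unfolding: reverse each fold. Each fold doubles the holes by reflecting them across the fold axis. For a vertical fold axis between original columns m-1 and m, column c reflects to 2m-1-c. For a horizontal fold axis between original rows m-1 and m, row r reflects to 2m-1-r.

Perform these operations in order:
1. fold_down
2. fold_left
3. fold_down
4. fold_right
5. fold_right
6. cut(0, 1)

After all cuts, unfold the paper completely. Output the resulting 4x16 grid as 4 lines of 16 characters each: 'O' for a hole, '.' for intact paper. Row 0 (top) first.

Op 1 fold_down: fold axis h@2; visible region now rows[2,4) x cols[0,16) = 2x16
Op 2 fold_left: fold axis v@8; visible region now rows[2,4) x cols[0,8) = 2x8
Op 3 fold_down: fold axis h@3; visible region now rows[3,4) x cols[0,8) = 1x8
Op 4 fold_right: fold axis v@4; visible region now rows[3,4) x cols[4,8) = 1x4
Op 5 fold_right: fold axis v@6; visible region now rows[3,4) x cols[6,8) = 1x2
Op 6 cut(0, 1): punch at orig (3,7); cuts so far [(3, 7)]; region rows[3,4) x cols[6,8) = 1x2
Unfold 1 (reflect across v@6): 2 holes -> [(3, 4), (3, 7)]
Unfold 2 (reflect across v@4): 4 holes -> [(3, 0), (3, 3), (3, 4), (3, 7)]
Unfold 3 (reflect across h@3): 8 holes -> [(2, 0), (2, 3), (2, 4), (2, 7), (3, 0), (3, 3), (3, 4), (3, 7)]
Unfold 4 (reflect across v@8): 16 holes -> [(2, 0), (2, 3), (2, 4), (2, 7), (2, 8), (2, 11), (2, 12), (2, 15), (3, 0), (3, 3), (3, 4), (3, 7), (3, 8), (3, 11), (3, 12), (3, 15)]
Unfold 5 (reflect across h@2): 32 holes -> [(0, 0), (0, 3), (0, 4), (0, 7), (0, 8), (0, 11), (0, 12), (0, 15), (1, 0), (1, 3), (1, 4), (1, 7), (1, 8), (1, 11), (1, 12), (1, 15), (2, 0), (2, 3), (2, 4), (2, 7), (2, 8), (2, 11), (2, 12), (2, 15), (3, 0), (3, 3), (3, 4), (3, 7), (3, 8), (3, 11), (3, 12), (3, 15)]

Answer: O..OO..OO..OO..O
O..OO..OO..OO..O
O..OO..OO..OO..O
O..OO..OO..OO..O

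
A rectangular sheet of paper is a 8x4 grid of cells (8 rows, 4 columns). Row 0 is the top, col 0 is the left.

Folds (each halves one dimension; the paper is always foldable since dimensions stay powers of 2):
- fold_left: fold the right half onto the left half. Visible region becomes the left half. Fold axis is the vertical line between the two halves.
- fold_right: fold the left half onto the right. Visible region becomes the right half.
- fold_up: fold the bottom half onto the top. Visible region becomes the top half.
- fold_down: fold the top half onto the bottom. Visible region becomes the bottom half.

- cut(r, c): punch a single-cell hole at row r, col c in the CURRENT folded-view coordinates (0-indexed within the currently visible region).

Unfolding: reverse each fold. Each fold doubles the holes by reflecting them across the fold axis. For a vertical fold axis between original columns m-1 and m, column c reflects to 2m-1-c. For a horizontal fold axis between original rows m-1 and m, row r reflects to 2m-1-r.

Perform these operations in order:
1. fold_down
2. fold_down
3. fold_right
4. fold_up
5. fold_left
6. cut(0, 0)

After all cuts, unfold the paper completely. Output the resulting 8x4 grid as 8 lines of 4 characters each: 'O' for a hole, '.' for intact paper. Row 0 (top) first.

Answer: OOOO
OOOO
OOOO
OOOO
OOOO
OOOO
OOOO
OOOO

Derivation:
Op 1 fold_down: fold axis h@4; visible region now rows[4,8) x cols[0,4) = 4x4
Op 2 fold_down: fold axis h@6; visible region now rows[6,8) x cols[0,4) = 2x4
Op 3 fold_right: fold axis v@2; visible region now rows[6,8) x cols[2,4) = 2x2
Op 4 fold_up: fold axis h@7; visible region now rows[6,7) x cols[2,4) = 1x2
Op 5 fold_left: fold axis v@3; visible region now rows[6,7) x cols[2,3) = 1x1
Op 6 cut(0, 0): punch at orig (6,2); cuts so far [(6, 2)]; region rows[6,7) x cols[2,3) = 1x1
Unfold 1 (reflect across v@3): 2 holes -> [(6, 2), (6, 3)]
Unfold 2 (reflect across h@7): 4 holes -> [(6, 2), (6, 3), (7, 2), (7, 3)]
Unfold 3 (reflect across v@2): 8 holes -> [(6, 0), (6, 1), (6, 2), (6, 3), (7, 0), (7, 1), (7, 2), (7, 3)]
Unfold 4 (reflect across h@6): 16 holes -> [(4, 0), (4, 1), (4, 2), (4, 3), (5, 0), (5, 1), (5, 2), (5, 3), (6, 0), (6, 1), (6, 2), (6, 3), (7, 0), (7, 1), (7, 2), (7, 3)]
Unfold 5 (reflect across h@4): 32 holes -> [(0, 0), (0, 1), (0, 2), (0, 3), (1, 0), (1, 1), (1, 2), (1, 3), (2, 0), (2, 1), (2, 2), (2, 3), (3, 0), (3, 1), (3, 2), (3, 3), (4, 0), (4, 1), (4, 2), (4, 3), (5, 0), (5, 1), (5, 2), (5, 3), (6, 0), (6, 1), (6, 2), (6, 3), (7, 0), (7, 1), (7, 2), (7, 3)]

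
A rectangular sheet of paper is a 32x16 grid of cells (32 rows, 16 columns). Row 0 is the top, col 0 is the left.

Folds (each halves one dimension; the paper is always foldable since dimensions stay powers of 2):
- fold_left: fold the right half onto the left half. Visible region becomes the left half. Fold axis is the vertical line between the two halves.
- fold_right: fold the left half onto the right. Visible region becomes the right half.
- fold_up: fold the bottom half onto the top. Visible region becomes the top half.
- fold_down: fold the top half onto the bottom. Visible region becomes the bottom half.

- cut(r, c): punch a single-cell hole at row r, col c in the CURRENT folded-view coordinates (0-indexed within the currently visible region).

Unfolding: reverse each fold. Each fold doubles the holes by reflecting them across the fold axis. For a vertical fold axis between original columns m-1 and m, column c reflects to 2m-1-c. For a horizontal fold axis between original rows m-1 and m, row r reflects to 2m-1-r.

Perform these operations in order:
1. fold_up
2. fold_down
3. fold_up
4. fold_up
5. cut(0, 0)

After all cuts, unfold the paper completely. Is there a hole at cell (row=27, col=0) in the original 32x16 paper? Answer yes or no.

Answer: yes

Derivation:
Op 1 fold_up: fold axis h@16; visible region now rows[0,16) x cols[0,16) = 16x16
Op 2 fold_down: fold axis h@8; visible region now rows[8,16) x cols[0,16) = 8x16
Op 3 fold_up: fold axis h@12; visible region now rows[8,12) x cols[0,16) = 4x16
Op 4 fold_up: fold axis h@10; visible region now rows[8,10) x cols[0,16) = 2x16
Op 5 cut(0, 0): punch at orig (8,0); cuts so far [(8, 0)]; region rows[8,10) x cols[0,16) = 2x16
Unfold 1 (reflect across h@10): 2 holes -> [(8, 0), (11, 0)]
Unfold 2 (reflect across h@12): 4 holes -> [(8, 0), (11, 0), (12, 0), (15, 0)]
Unfold 3 (reflect across h@8): 8 holes -> [(0, 0), (3, 0), (4, 0), (7, 0), (8, 0), (11, 0), (12, 0), (15, 0)]
Unfold 4 (reflect across h@16): 16 holes -> [(0, 0), (3, 0), (4, 0), (7, 0), (8, 0), (11, 0), (12, 0), (15, 0), (16, 0), (19, 0), (20, 0), (23, 0), (24, 0), (27, 0), (28, 0), (31, 0)]
Holes: [(0, 0), (3, 0), (4, 0), (7, 0), (8, 0), (11, 0), (12, 0), (15, 0), (16, 0), (19, 0), (20, 0), (23, 0), (24, 0), (27, 0), (28, 0), (31, 0)]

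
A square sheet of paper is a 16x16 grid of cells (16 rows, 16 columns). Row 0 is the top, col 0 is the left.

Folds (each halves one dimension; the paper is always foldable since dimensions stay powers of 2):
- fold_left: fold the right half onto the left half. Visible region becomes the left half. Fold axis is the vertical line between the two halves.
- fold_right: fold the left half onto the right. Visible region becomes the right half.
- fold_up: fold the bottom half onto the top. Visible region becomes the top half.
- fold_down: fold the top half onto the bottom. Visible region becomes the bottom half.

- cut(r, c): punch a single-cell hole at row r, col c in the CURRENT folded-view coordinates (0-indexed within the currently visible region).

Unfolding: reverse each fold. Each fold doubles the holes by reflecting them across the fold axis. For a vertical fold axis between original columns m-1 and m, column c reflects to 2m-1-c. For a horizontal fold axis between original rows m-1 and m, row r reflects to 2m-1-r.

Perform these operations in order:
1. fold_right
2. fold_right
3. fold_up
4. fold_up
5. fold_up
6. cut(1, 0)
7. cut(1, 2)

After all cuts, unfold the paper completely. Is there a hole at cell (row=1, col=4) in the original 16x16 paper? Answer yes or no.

Op 1 fold_right: fold axis v@8; visible region now rows[0,16) x cols[8,16) = 16x8
Op 2 fold_right: fold axis v@12; visible region now rows[0,16) x cols[12,16) = 16x4
Op 3 fold_up: fold axis h@8; visible region now rows[0,8) x cols[12,16) = 8x4
Op 4 fold_up: fold axis h@4; visible region now rows[0,4) x cols[12,16) = 4x4
Op 5 fold_up: fold axis h@2; visible region now rows[0,2) x cols[12,16) = 2x4
Op 6 cut(1, 0): punch at orig (1,12); cuts so far [(1, 12)]; region rows[0,2) x cols[12,16) = 2x4
Op 7 cut(1, 2): punch at orig (1,14); cuts so far [(1, 12), (1, 14)]; region rows[0,2) x cols[12,16) = 2x4
Unfold 1 (reflect across h@2): 4 holes -> [(1, 12), (1, 14), (2, 12), (2, 14)]
Unfold 2 (reflect across h@4): 8 holes -> [(1, 12), (1, 14), (2, 12), (2, 14), (5, 12), (5, 14), (6, 12), (6, 14)]
Unfold 3 (reflect across h@8): 16 holes -> [(1, 12), (1, 14), (2, 12), (2, 14), (5, 12), (5, 14), (6, 12), (6, 14), (9, 12), (9, 14), (10, 12), (10, 14), (13, 12), (13, 14), (14, 12), (14, 14)]
Unfold 4 (reflect across v@12): 32 holes -> [(1, 9), (1, 11), (1, 12), (1, 14), (2, 9), (2, 11), (2, 12), (2, 14), (5, 9), (5, 11), (5, 12), (5, 14), (6, 9), (6, 11), (6, 12), (6, 14), (9, 9), (9, 11), (9, 12), (9, 14), (10, 9), (10, 11), (10, 12), (10, 14), (13, 9), (13, 11), (13, 12), (13, 14), (14, 9), (14, 11), (14, 12), (14, 14)]
Unfold 5 (reflect across v@8): 64 holes -> [(1, 1), (1, 3), (1, 4), (1, 6), (1, 9), (1, 11), (1, 12), (1, 14), (2, 1), (2, 3), (2, 4), (2, 6), (2, 9), (2, 11), (2, 12), (2, 14), (5, 1), (5, 3), (5, 4), (5, 6), (5, 9), (5, 11), (5, 12), (5, 14), (6, 1), (6, 3), (6, 4), (6, 6), (6, 9), (6, 11), (6, 12), (6, 14), (9, 1), (9, 3), (9, 4), (9, 6), (9, 9), (9, 11), (9, 12), (9, 14), (10, 1), (10, 3), (10, 4), (10, 6), (10, 9), (10, 11), (10, 12), (10, 14), (13, 1), (13, 3), (13, 4), (13, 6), (13, 9), (13, 11), (13, 12), (13, 14), (14, 1), (14, 3), (14, 4), (14, 6), (14, 9), (14, 11), (14, 12), (14, 14)]
Holes: [(1, 1), (1, 3), (1, 4), (1, 6), (1, 9), (1, 11), (1, 12), (1, 14), (2, 1), (2, 3), (2, 4), (2, 6), (2, 9), (2, 11), (2, 12), (2, 14), (5, 1), (5, 3), (5, 4), (5, 6), (5, 9), (5, 11), (5, 12), (5, 14), (6, 1), (6, 3), (6, 4), (6, 6), (6, 9), (6, 11), (6, 12), (6, 14), (9, 1), (9, 3), (9, 4), (9, 6), (9, 9), (9, 11), (9, 12), (9, 14), (10, 1), (10, 3), (10, 4), (10, 6), (10, 9), (10, 11), (10, 12), (10, 14), (13, 1), (13, 3), (13, 4), (13, 6), (13, 9), (13, 11), (13, 12), (13, 14), (14, 1), (14, 3), (14, 4), (14, 6), (14, 9), (14, 11), (14, 12), (14, 14)]

Answer: yes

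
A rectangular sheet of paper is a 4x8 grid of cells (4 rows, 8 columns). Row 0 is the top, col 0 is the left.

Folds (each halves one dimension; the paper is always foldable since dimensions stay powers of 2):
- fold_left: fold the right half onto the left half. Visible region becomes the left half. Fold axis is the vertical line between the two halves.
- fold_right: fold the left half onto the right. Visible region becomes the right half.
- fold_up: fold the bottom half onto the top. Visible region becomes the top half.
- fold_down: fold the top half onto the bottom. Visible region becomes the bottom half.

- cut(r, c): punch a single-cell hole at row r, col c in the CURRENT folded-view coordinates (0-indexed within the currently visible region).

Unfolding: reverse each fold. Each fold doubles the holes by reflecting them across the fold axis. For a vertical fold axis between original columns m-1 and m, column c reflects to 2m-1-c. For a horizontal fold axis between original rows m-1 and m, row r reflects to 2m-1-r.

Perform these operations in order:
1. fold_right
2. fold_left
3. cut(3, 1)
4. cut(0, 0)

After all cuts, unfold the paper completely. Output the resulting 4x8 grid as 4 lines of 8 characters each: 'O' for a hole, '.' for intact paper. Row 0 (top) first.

Answer: O..OO..O
........
........
.OO..OO.

Derivation:
Op 1 fold_right: fold axis v@4; visible region now rows[0,4) x cols[4,8) = 4x4
Op 2 fold_left: fold axis v@6; visible region now rows[0,4) x cols[4,6) = 4x2
Op 3 cut(3, 1): punch at orig (3,5); cuts so far [(3, 5)]; region rows[0,4) x cols[4,6) = 4x2
Op 4 cut(0, 0): punch at orig (0,4); cuts so far [(0, 4), (3, 5)]; region rows[0,4) x cols[4,6) = 4x2
Unfold 1 (reflect across v@6): 4 holes -> [(0, 4), (0, 7), (3, 5), (3, 6)]
Unfold 2 (reflect across v@4): 8 holes -> [(0, 0), (0, 3), (0, 4), (0, 7), (3, 1), (3, 2), (3, 5), (3, 6)]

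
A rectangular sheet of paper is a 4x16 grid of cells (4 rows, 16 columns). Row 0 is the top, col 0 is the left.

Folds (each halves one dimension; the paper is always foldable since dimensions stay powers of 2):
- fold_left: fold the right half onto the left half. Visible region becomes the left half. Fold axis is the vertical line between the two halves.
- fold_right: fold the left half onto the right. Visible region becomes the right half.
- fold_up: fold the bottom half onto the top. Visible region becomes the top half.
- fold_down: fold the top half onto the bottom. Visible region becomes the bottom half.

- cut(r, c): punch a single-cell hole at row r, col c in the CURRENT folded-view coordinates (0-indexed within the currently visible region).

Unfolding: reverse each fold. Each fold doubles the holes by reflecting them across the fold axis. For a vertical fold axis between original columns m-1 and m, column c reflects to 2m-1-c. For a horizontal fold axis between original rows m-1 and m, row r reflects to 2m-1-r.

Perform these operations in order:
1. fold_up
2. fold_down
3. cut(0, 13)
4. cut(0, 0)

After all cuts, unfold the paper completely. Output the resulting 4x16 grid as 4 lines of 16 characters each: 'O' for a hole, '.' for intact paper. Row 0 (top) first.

Op 1 fold_up: fold axis h@2; visible region now rows[0,2) x cols[0,16) = 2x16
Op 2 fold_down: fold axis h@1; visible region now rows[1,2) x cols[0,16) = 1x16
Op 3 cut(0, 13): punch at orig (1,13); cuts so far [(1, 13)]; region rows[1,2) x cols[0,16) = 1x16
Op 4 cut(0, 0): punch at orig (1,0); cuts so far [(1, 0), (1, 13)]; region rows[1,2) x cols[0,16) = 1x16
Unfold 1 (reflect across h@1): 4 holes -> [(0, 0), (0, 13), (1, 0), (1, 13)]
Unfold 2 (reflect across h@2): 8 holes -> [(0, 0), (0, 13), (1, 0), (1, 13), (2, 0), (2, 13), (3, 0), (3, 13)]

Answer: O............O..
O............O..
O............O..
O............O..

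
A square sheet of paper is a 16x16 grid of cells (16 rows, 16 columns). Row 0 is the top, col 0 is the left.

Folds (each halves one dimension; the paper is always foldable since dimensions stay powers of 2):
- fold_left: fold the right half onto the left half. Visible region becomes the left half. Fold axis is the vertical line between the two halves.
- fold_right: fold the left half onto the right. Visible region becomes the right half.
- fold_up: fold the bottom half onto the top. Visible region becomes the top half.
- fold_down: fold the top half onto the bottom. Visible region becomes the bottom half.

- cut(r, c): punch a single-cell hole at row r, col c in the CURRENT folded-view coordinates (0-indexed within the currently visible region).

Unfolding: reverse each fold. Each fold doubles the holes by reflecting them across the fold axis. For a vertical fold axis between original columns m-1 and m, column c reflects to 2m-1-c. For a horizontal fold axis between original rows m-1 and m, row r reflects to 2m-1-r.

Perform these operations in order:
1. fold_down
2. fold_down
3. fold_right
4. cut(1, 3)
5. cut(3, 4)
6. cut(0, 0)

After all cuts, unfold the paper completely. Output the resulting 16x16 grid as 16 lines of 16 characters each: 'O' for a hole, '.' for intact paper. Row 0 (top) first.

Op 1 fold_down: fold axis h@8; visible region now rows[8,16) x cols[0,16) = 8x16
Op 2 fold_down: fold axis h@12; visible region now rows[12,16) x cols[0,16) = 4x16
Op 3 fold_right: fold axis v@8; visible region now rows[12,16) x cols[8,16) = 4x8
Op 4 cut(1, 3): punch at orig (13,11); cuts so far [(13, 11)]; region rows[12,16) x cols[8,16) = 4x8
Op 5 cut(3, 4): punch at orig (15,12); cuts so far [(13, 11), (15, 12)]; region rows[12,16) x cols[8,16) = 4x8
Op 6 cut(0, 0): punch at orig (12,8); cuts so far [(12, 8), (13, 11), (15, 12)]; region rows[12,16) x cols[8,16) = 4x8
Unfold 1 (reflect across v@8): 6 holes -> [(12, 7), (12, 8), (13, 4), (13, 11), (15, 3), (15, 12)]
Unfold 2 (reflect across h@12): 12 holes -> [(8, 3), (8, 12), (10, 4), (10, 11), (11, 7), (11, 8), (12, 7), (12, 8), (13, 4), (13, 11), (15, 3), (15, 12)]
Unfold 3 (reflect across h@8): 24 holes -> [(0, 3), (0, 12), (2, 4), (2, 11), (3, 7), (3, 8), (4, 7), (4, 8), (5, 4), (5, 11), (7, 3), (7, 12), (8, 3), (8, 12), (10, 4), (10, 11), (11, 7), (11, 8), (12, 7), (12, 8), (13, 4), (13, 11), (15, 3), (15, 12)]

Answer: ...O........O...
................
....O......O....
.......OO.......
.......OO.......
....O......O....
................
...O........O...
...O........O...
................
....O......O....
.......OO.......
.......OO.......
....O......O....
................
...O........O...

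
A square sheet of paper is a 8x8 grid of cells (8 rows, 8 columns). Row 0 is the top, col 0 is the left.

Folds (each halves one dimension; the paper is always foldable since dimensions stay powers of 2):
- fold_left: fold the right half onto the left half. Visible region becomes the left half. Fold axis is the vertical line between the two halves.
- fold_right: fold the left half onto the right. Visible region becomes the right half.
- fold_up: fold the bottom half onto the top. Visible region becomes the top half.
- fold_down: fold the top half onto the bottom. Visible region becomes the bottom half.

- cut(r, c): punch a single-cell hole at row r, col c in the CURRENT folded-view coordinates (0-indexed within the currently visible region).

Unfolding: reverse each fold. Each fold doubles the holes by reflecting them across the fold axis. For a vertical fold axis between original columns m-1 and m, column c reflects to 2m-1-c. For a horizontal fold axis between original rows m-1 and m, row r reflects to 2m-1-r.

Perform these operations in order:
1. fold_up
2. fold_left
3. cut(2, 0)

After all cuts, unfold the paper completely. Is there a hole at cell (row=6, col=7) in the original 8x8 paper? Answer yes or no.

Answer: no

Derivation:
Op 1 fold_up: fold axis h@4; visible region now rows[0,4) x cols[0,8) = 4x8
Op 2 fold_left: fold axis v@4; visible region now rows[0,4) x cols[0,4) = 4x4
Op 3 cut(2, 0): punch at orig (2,0); cuts so far [(2, 0)]; region rows[0,4) x cols[0,4) = 4x4
Unfold 1 (reflect across v@4): 2 holes -> [(2, 0), (2, 7)]
Unfold 2 (reflect across h@4): 4 holes -> [(2, 0), (2, 7), (5, 0), (5, 7)]
Holes: [(2, 0), (2, 7), (5, 0), (5, 7)]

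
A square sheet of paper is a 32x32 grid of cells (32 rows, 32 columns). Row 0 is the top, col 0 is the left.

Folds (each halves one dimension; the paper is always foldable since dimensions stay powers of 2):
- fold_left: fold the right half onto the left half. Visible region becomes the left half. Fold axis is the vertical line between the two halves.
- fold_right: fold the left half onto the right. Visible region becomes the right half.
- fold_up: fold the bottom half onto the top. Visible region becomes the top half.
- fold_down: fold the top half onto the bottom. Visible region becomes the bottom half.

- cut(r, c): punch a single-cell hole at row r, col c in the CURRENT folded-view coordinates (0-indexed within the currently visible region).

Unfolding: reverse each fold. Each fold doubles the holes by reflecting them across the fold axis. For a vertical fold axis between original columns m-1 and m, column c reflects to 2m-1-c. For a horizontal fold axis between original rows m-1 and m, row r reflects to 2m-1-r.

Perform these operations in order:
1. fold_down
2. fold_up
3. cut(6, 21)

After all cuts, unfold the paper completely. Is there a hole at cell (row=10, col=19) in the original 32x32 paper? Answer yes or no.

Answer: no

Derivation:
Op 1 fold_down: fold axis h@16; visible region now rows[16,32) x cols[0,32) = 16x32
Op 2 fold_up: fold axis h@24; visible region now rows[16,24) x cols[0,32) = 8x32
Op 3 cut(6, 21): punch at orig (22,21); cuts so far [(22, 21)]; region rows[16,24) x cols[0,32) = 8x32
Unfold 1 (reflect across h@24): 2 holes -> [(22, 21), (25, 21)]
Unfold 2 (reflect across h@16): 4 holes -> [(6, 21), (9, 21), (22, 21), (25, 21)]
Holes: [(6, 21), (9, 21), (22, 21), (25, 21)]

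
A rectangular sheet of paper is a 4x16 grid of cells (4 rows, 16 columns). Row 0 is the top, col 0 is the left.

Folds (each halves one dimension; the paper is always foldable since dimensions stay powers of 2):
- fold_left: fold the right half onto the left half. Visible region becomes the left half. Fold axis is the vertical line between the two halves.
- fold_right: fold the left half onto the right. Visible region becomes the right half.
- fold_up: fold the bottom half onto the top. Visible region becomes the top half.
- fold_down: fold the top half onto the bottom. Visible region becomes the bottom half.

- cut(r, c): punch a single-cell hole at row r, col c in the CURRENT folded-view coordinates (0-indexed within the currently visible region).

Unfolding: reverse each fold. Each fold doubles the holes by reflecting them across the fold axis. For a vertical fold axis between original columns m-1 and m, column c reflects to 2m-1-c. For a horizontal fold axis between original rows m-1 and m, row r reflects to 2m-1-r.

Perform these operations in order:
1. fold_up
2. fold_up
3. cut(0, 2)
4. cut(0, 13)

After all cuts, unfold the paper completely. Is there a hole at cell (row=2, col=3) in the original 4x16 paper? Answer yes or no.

Answer: no

Derivation:
Op 1 fold_up: fold axis h@2; visible region now rows[0,2) x cols[0,16) = 2x16
Op 2 fold_up: fold axis h@1; visible region now rows[0,1) x cols[0,16) = 1x16
Op 3 cut(0, 2): punch at orig (0,2); cuts so far [(0, 2)]; region rows[0,1) x cols[0,16) = 1x16
Op 4 cut(0, 13): punch at orig (0,13); cuts so far [(0, 2), (0, 13)]; region rows[0,1) x cols[0,16) = 1x16
Unfold 1 (reflect across h@1): 4 holes -> [(0, 2), (0, 13), (1, 2), (1, 13)]
Unfold 2 (reflect across h@2): 8 holes -> [(0, 2), (0, 13), (1, 2), (1, 13), (2, 2), (2, 13), (3, 2), (3, 13)]
Holes: [(0, 2), (0, 13), (1, 2), (1, 13), (2, 2), (2, 13), (3, 2), (3, 13)]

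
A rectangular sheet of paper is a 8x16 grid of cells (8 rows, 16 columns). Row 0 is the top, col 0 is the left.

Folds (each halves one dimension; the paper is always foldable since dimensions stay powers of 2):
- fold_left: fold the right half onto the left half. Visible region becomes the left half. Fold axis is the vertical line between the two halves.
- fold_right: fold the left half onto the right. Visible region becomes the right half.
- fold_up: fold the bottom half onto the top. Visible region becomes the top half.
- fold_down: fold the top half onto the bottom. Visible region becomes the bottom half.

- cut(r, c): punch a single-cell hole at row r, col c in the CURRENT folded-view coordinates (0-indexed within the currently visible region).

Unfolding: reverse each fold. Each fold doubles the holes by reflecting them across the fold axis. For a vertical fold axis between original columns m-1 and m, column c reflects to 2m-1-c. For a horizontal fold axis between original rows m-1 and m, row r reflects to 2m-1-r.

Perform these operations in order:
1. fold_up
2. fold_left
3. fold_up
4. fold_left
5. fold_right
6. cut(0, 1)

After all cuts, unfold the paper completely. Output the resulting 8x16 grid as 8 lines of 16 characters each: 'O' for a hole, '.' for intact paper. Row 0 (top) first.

Answer: O..OO..OO..OO..O
................
................
O..OO..OO..OO..O
O..OO..OO..OO..O
................
................
O..OO..OO..OO..O

Derivation:
Op 1 fold_up: fold axis h@4; visible region now rows[0,4) x cols[0,16) = 4x16
Op 2 fold_left: fold axis v@8; visible region now rows[0,4) x cols[0,8) = 4x8
Op 3 fold_up: fold axis h@2; visible region now rows[0,2) x cols[0,8) = 2x8
Op 4 fold_left: fold axis v@4; visible region now rows[0,2) x cols[0,4) = 2x4
Op 5 fold_right: fold axis v@2; visible region now rows[0,2) x cols[2,4) = 2x2
Op 6 cut(0, 1): punch at orig (0,3); cuts so far [(0, 3)]; region rows[0,2) x cols[2,4) = 2x2
Unfold 1 (reflect across v@2): 2 holes -> [(0, 0), (0, 3)]
Unfold 2 (reflect across v@4): 4 holes -> [(0, 0), (0, 3), (0, 4), (0, 7)]
Unfold 3 (reflect across h@2): 8 holes -> [(0, 0), (0, 3), (0, 4), (0, 7), (3, 0), (3, 3), (3, 4), (3, 7)]
Unfold 4 (reflect across v@8): 16 holes -> [(0, 0), (0, 3), (0, 4), (0, 7), (0, 8), (0, 11), (0, 12), (0, 15), (3, 0), (3, 3), (3, 4), (3, 7), (3, 8), (3, 11), (3, 12), (3, 15)]
Unfold 5 (reflect across h@4): 32 holes -> [(0, 0), (0, 3), (0, 4), (0, 7), (0, 8), (0, 11), (0, 12), (0, 15), (3, 0), (3, 3), (3, 4), (3, 7), (3, 8), (3, 11), (3, 12), (3, 15), (4, 0), (4, 3), (4, 4), (4, 7), (4, 8), (4, 11), (4, 12), (4, 15), (7, 0), (7, 3), (7, 4), (7, 7), (7, 8), (7, 11), (7, 12), (7, 15)]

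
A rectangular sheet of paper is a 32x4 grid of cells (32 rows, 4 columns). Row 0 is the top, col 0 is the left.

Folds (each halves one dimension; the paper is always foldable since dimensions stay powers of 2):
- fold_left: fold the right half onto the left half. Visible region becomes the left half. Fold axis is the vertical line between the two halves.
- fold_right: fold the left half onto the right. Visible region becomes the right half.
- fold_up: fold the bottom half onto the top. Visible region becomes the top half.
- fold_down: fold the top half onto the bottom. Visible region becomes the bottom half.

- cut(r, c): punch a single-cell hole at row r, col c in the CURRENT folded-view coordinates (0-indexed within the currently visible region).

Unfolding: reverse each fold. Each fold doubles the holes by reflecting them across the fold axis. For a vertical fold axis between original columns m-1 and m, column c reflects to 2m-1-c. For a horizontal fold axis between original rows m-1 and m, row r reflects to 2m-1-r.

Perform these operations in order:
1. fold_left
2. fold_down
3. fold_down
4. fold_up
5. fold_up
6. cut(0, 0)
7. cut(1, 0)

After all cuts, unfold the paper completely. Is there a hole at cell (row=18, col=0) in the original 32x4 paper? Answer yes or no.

Answer: yes

Derivation:
Op 1 fold_left: fold axis v@2; visible region now rows[0,32) x cols[0,2) = 32x2
Op 2 fold_down: fold axis h@16; visible region now rows[16,32) x cols[0,2) = 16x2
Op 3 fold_down: fold axis h@24; visible region now rows[24,32) x cols[0,2) = 8x2
Op 4 fold_up: fold axis h@28; visible region now rows[24,28) x cols[0,2) = 4x2
Op 5 fold_up: fold axis h@26; visible region now rows[24,26) x cols[0,2) = 2x2
Op 6 cut(0, 0): punch at orig (24,0); cuts so far [(24, 0)]; region rows[24,26) x cols[0,2) = 2x2
Op 7 cut(1, 0): punch at orig (25,0); cuts so far [(24, 0), (25, 0)]; region rows[24,26) x cols[0,2) = 2x2
Unfold 1 (reflect across h@26): 4 holes -> [(24, 0), (25, 0), (26, 0), (27, 0)]
Unfold 2 (reflect across h@28): 8 holes -> [(24, 0), (25, 0), (26, 0), (27, 0), (28, 0), (29, 0), (30, 0), (31, 0)]
Unfold 3 (reflect across h@24): 16 holes -> [(16, 0), (17, 0), (18, 0), (19, 0), (20, 0), (21, 0), (22, 0), (23, 0), (24, 0), (25, 0), (26, 0), (27, 0), (28, 0), (29, 0), (30, 0), (31, 0)]
Unfold 4 (reflect across h@16): 32 holes -> [(0, 0), (1, 0), (2, 0), (3, 0), (4, 0), (5, 0), (6, 0), (7, 0), (8, 0), (9, 0), (10, 0), (11, 0), (12, 0), (13, 0), (14, 0), (15, 0), (16, 0), (17, 0), (18, 0), (19, 0), (20, 0), (21, 0), (22, 0), (23, 0), (24, 0), (25, 0), (26, 0), (27, 0), (28, 0), (29, 0), (30, 0), (31, 0)]
Unfold 5 (reflect across v@2): 64 holes -> [(0, 0), (0, 3), (1, 0), (1, 3), (2, 0), (2, 3), (3, 0), (3, 3), (4, 0), (4, 3), (5, 0), (5, 3), (6, 0), (6, 3), (7, 0), (7, 3), (8, 0), (8, 3), (9, 0), (9, 3), (10, 0), (10, 3), (11, 0), (11, 3), (12, 0), (12, 3), (13, 0), (13, 3), (14, 0), (14, 3), (15, 0), (15, 3), (16, 0), (16, 3), (17, 0), (17, 3), (18, 0), (18, 3), (19, 0), (19, 3), (20, 0), (20, 3), (21, 0), (21, 3), (22, 0), (22, 3), (23, 0), (23, 3), (24, 0), (24, 3), (25, 0), (25, 3), (26, 0), (26, 3), (27, 0), (27, 3), (28, 0), (28, 3), (29, 0), (29, 3), (30, 0), (30, 3), (31, 0), (31, 3)]
Holes: [(0, 0), (0, 3), (1, 0), (1, 3), (2, 0), (2, 3), (3, 0), (3, 3), (4, 0), (4, 3), (5, 0), (5, 3), (6, 0), (6, 3), (7, 0), (7, 3), (8, 0), (8, 3), (9, 0), (9, 3), (10, 0), (10, 3), (11, 0), (11, 3), (12, 0), (12, 3), (13, 0), (13, 3), (14, 0), (14, 3), (15, 0), (15, 3), (16, 0), (16, 3), (17, 0), (17, 3), (18, 0), (18, 3), (19, 0), (19, 3), (20, 0), (20, 3), (21, 0), (21, 3), (22, 0), (22, 3), (23, 0), (23, 3), (24, 0), (24, 3), (25, 0), (25, 3), (26, 0), (26, 3), (27, 0), (27, 3), (28, 0), (28, 3), (29, 0), (29, 3), (30, 0), (30, 3), (31, 0), (31, 3)]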